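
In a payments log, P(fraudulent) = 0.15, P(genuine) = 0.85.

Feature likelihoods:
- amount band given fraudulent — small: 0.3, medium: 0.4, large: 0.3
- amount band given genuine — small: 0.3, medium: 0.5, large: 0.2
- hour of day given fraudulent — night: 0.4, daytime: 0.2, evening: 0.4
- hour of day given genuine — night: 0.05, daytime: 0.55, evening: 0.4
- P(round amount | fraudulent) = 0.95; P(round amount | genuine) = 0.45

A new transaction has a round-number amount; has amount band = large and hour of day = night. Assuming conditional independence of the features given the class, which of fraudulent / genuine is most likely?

fraudulent: 0.15 × 0.3 × 0.4 × 0.95 = 0.0171
genuine: 0.85 × 0.2 × 0.05 × 0.45 = 0.003825
Highest score → fraudulent.

fraudulent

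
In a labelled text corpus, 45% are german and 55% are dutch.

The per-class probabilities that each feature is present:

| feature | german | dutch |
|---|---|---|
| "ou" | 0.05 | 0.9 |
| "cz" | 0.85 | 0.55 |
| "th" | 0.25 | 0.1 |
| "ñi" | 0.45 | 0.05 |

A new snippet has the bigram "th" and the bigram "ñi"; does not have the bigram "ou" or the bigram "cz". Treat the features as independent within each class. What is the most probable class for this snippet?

german: 0.45 × (1−0.05) × (1−0.85) × 0.25 × 0.45 = 0.0072140625
dutch: 0.55 × (1−0.9) × (1−0.55) × 0.1 × 0.05 = 0.00012375
Highest score → german.

german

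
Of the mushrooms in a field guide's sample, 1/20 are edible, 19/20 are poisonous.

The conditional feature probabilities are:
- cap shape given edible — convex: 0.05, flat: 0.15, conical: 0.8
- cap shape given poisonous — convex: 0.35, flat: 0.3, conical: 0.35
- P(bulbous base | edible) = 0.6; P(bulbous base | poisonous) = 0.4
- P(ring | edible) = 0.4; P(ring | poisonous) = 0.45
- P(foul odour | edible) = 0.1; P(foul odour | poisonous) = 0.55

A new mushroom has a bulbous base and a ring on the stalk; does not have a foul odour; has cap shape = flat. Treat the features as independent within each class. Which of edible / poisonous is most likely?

edible: 0.05 × 0.15 × 0.6 × 0.4 × (1−0.1) = 0.00162
poisonous: 0.95 × 0.3 × 0.4 × 0.45 × (1−0.55) = 0.023085
Highest score → poisonous.

poisonous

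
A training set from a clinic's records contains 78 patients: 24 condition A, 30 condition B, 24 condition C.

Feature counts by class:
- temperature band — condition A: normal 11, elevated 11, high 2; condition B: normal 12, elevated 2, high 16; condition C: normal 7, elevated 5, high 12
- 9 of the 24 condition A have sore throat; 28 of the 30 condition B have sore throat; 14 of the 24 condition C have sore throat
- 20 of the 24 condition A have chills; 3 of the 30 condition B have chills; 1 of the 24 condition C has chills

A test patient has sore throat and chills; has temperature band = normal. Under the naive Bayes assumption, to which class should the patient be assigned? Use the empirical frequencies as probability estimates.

condition A: (24/78) × (11/24) × (9/24) × (20/24) ≈ 0.0440705
condition B: (30/78) × (12/30) × (28/30) × (3/30) ≈ 0.014359
condition C: (24/78) × (7/24) × (14/24) × (1/24) ≈ 0.00218127
Highest score → condition A.

condition A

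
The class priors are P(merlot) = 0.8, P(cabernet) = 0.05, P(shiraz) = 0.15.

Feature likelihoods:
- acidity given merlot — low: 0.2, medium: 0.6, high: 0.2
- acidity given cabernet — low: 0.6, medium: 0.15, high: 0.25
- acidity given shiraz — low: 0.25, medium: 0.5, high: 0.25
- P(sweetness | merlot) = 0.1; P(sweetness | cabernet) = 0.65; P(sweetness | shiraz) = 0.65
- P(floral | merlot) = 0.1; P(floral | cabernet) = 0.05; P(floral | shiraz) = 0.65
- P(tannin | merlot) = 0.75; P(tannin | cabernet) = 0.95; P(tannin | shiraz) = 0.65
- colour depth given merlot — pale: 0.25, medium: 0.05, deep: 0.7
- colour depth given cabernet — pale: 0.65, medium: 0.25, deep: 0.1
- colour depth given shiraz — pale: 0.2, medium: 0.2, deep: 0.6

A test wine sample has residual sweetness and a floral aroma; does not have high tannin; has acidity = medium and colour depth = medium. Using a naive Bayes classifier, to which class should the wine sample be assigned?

merlot: 0.8 × 0.6 × 0.1 × 0.1 × (1−0.75) × 0.05 = 0.00006
cabernet: 0.05 × 0.15 × 0.65 × 0.05 × (1−0.95) × 0.25 = 0.000003046875
shiraz: 0.15 × 0.5 × 0.65 × 0.65 × (1−0.65) × 0.2 = 0.002218125
Highest score → shiraz.

shiraz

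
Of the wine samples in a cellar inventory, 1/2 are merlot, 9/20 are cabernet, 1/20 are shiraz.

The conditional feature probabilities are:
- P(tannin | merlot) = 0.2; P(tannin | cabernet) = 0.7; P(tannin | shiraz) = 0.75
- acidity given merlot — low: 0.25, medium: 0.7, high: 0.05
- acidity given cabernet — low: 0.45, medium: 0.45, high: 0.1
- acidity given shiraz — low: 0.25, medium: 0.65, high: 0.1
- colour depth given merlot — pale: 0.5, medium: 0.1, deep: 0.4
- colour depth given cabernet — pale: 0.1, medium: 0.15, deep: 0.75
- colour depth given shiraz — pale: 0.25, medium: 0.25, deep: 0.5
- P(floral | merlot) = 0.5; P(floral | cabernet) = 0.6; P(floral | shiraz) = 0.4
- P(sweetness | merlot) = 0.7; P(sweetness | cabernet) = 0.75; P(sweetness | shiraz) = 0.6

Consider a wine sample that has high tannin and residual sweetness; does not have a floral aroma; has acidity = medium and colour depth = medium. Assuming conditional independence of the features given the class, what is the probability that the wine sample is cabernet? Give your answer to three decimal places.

0.579

merlot: 0.5 × 0.2 × 0.7 × 0.1 × (1−0.5) × 0.7 = 0.00245
cabernet: 0.45 × 0.7 × 0.45 × 0.15 × (1−0.6) × 0.75 = 0.00637875
shiraz: 0.05 × 0.75 × 0.65 × 0.25 × (1−0.4) × 0.6 = 0.00219375
P(cabernet | x) = 0.00637875 / 0.0110225 ≈ 0.579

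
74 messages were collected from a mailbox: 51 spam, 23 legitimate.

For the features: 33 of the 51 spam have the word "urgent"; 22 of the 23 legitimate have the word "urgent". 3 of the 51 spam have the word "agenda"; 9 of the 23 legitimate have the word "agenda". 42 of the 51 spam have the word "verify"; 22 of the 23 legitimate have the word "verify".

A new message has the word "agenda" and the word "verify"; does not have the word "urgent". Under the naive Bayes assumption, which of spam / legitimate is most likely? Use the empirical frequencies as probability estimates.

spam

spam: (51/74) × (18/51) × (3/51) × (42/51) ≈ 0.0117834
legitimate: (23/74) × (1/23) × (9/23) × (22/23) ≈ 0.00505799
Highest score → spam.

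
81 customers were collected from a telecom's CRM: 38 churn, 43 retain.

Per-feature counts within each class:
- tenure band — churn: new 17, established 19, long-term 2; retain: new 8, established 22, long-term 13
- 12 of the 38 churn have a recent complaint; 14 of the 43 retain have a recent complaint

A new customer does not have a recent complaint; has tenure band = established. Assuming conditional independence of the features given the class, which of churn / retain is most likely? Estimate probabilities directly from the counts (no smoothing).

retain

churn: (38/81) × (19/38) × (26/38) ≈ 0.160494
retain: (43/81) × (22/43) × (29/43) ≈ 0.183175
Highest score → retain.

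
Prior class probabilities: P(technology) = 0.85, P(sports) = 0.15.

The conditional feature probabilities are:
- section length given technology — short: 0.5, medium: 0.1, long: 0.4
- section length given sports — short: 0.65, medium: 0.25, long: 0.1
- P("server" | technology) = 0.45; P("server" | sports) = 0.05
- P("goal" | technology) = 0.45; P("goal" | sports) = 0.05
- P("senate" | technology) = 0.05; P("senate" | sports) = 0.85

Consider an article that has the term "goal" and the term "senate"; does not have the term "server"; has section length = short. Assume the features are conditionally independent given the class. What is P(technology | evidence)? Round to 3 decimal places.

technology: 0.85 × 0.5 × (1−0.45) × 0.45 × 0.05 = 0.005259375
sports: 0.15 × 0.65 × (1−0.05) × 0.05 × 0.85 = 0.0039365625
P(technology | x) = 0.005259375 / 0.0091959375 ≈ 0.572

0.572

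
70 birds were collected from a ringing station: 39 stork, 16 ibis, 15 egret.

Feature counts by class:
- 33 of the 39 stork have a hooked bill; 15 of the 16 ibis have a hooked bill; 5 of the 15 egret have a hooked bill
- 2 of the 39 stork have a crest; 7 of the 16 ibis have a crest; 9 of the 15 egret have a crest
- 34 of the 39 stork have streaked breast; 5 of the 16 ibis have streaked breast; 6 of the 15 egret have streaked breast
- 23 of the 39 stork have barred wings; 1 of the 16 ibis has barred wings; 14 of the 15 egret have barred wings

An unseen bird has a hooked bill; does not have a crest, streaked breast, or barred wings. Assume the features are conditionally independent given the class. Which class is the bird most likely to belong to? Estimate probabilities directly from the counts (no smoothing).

ibis

stork: (39/70) × (33/39) × (37/39) × (5/39) × (16/39) ≈ 0.0235241
ibis: (16/70) × (15/16) × (9/16) × (11/16) × (15/16) ≈ 0.077689
egret: (15/70) × (5/15) × (6/15) × (9/15) × (1/15) ≈ 0.00114286
Highest score → ibis.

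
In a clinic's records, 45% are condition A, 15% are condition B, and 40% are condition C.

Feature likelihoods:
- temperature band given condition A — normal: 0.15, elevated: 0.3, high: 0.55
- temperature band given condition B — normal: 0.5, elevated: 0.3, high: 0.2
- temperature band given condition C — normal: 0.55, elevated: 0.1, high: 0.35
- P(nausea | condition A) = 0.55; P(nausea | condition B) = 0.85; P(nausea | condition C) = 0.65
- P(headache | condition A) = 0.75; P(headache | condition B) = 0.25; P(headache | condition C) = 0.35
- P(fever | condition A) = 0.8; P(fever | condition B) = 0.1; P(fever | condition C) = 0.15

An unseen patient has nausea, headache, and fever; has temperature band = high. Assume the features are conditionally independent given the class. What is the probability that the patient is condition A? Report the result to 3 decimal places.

condition A: 0.45 × 0.55 × 0.55 × 0.75 × 0.8 = 0.081675
condition B: 0.15 × 0.2 × 0.85 × 0.25 × 0.1 = 0.0006375
condition C: 0.4 × 0.35 × 0.65 × 0.35 × 0.15 = 0.0047775
P(condition A | x) = 0.081675 / 0.08709 ≈ 0.938

0.938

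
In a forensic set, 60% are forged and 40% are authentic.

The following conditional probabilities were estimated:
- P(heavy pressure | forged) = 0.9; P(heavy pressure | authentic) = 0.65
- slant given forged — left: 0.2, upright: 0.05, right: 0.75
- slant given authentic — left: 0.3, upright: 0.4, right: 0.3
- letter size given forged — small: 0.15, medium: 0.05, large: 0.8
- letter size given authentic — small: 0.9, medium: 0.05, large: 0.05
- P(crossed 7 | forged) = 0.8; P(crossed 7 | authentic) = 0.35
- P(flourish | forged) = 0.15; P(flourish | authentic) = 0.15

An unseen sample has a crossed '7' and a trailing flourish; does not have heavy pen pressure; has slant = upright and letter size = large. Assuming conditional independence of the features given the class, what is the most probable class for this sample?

forged

forged: 0.6 × (1−0.9) × 0.05 × 0.8 × 0.8 × 0.15 = 0.000288
authentic: 0.4 × (1−0.65) × 0.4 × 0.05 × 0.35 × 0.15 = 0.000147
Highest score → forged.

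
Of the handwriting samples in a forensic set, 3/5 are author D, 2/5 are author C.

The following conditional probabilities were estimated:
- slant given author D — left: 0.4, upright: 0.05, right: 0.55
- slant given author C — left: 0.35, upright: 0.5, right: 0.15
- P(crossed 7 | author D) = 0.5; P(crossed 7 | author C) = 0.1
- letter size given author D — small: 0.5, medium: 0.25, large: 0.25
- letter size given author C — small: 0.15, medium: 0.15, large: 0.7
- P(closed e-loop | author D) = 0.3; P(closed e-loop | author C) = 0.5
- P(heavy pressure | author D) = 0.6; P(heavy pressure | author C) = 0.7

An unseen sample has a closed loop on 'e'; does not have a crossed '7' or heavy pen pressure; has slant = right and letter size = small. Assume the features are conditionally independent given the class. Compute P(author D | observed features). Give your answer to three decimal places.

author D: 0.6 × 0.55 × (1−0.5) × 0.5 × 0.3 × (1−0.6) = 0.0099
author C: 0.4 × 0.15 × (1−0.1) × 0.15 × 0.5 × (1−0.7) = 0.001215
P(author D | x) = 0.0099 / 0.011115 ≈ 0.891

0.891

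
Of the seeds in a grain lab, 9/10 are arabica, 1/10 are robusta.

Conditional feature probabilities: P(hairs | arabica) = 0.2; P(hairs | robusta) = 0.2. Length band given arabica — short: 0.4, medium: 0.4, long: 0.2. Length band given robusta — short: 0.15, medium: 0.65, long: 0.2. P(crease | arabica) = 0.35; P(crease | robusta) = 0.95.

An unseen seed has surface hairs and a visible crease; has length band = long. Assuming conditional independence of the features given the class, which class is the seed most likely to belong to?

arabica: 0.9 × 0.2 × 0.2 × 0.35 = 0.0126
robusta: 0.1 × 0.2 × 0.2 × 0.95 = 0.0038
Highest score → arabica.

arabica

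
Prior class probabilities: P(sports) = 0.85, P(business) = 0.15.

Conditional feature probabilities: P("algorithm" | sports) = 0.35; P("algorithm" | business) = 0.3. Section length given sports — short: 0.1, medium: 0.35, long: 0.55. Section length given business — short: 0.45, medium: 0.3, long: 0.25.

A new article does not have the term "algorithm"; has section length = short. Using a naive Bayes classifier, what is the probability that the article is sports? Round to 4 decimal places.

0.5390

sports: 0.85 × (1−0.35) × 0.1 = 0.05525
business: 0.15 × (1−0.3) × 0.45 = 0.04725
P(sports | x) = 0.05525 / 0.1025 ≈ 0.5390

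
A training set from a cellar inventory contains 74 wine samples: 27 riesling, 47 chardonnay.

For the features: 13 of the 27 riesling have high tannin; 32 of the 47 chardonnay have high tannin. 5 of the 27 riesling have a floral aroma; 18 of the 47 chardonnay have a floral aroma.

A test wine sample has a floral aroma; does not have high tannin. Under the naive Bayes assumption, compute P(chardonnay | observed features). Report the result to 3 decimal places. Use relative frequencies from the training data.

riesling: (27/74) × (14/27) × (5/27) ≈ 0.035035
chardonnay: (47/74) × (15/47) × (18/47) ≈ 0.0776308
P(chardonnay | x) = 0.0776308 / 0.1126658 ≈ 0.689

0.689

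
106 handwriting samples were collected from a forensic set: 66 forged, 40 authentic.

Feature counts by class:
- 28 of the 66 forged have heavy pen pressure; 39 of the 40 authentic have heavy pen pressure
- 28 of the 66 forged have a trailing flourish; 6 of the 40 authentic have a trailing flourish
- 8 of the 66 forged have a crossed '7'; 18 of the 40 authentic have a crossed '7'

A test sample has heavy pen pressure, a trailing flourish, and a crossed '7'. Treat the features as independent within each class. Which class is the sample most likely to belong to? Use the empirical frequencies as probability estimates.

authentic

forged: (66/106) × (28/66) × (28/66) × (8/66) ≈ 0.0135835
authentic: (40/106) × (39/40) × (6/40) × (18/40) ≈ 0.0248349
Highest score → authentic.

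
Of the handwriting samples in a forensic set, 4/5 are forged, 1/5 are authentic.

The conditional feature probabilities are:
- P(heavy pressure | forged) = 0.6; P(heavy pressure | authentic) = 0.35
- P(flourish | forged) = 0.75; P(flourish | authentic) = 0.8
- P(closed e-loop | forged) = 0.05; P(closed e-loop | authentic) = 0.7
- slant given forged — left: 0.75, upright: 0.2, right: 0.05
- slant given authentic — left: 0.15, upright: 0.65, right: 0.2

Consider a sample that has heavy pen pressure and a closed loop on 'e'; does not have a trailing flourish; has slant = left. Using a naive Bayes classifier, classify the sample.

forged

forged: 0.8 × 0.6 × (1−0.75) × 0.05 × 0.75 = 0.0045
authentic: 0.2 × 0.35 × (1−0.8) × 0.7 × 0.15 = 0.00147
Highest score → forged.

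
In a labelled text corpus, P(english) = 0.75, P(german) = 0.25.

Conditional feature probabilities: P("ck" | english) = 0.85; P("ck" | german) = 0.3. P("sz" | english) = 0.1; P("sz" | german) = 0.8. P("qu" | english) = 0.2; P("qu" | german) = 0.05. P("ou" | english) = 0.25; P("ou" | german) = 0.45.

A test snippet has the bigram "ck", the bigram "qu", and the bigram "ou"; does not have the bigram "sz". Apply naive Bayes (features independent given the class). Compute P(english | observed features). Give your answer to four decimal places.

0.9884

english: 0.75 × 0.85 × (1−0.1) × 0.2 × 0.25 = 0.0286875
german: 0.25 × 0.3 × (1−0.8) × 0.05 × 0.45 = 0.0003375
P(english | x) = 0.0286875 / 0.029025 ≈ 0.9884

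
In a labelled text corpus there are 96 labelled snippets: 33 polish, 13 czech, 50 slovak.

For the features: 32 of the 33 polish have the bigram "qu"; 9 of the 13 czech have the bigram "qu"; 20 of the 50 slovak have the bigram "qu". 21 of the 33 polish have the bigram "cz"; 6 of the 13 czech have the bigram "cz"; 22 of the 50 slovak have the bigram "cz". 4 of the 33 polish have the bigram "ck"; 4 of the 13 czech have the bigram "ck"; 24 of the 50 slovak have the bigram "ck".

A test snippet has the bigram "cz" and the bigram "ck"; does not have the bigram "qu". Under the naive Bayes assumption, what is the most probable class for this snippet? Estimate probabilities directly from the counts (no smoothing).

slovak

polish: (33/96) × (1/33) × (21/33) × (4/33) ≈ 0.000803489
czech: (13/96) × (4/13) × (6/13) × (4/13) ≈ 0.00591716
slovak: (50/96) × (30/50) × (22/50) × (24/50) = 0.066
Highest score → slovak.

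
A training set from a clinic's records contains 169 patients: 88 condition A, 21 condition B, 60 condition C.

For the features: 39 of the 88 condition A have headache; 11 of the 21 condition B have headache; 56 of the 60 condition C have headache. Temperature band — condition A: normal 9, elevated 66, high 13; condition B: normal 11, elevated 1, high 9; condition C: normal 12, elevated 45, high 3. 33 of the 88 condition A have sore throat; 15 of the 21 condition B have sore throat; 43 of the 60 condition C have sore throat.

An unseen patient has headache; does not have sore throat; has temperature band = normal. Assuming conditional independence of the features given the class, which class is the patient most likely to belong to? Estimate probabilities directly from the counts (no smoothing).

condition A: (88/169) × (39/88) × (9/88) × (55/88) ≈ 0.0147509
condition B: (21/169) × (11/21) × (11/21) × (6/21) ≈ 0.00974117
condition C: (60/169) × (56/60) × (12/60) × (17/60) ≈ 0.0187771
Highest score → condition C.

condition C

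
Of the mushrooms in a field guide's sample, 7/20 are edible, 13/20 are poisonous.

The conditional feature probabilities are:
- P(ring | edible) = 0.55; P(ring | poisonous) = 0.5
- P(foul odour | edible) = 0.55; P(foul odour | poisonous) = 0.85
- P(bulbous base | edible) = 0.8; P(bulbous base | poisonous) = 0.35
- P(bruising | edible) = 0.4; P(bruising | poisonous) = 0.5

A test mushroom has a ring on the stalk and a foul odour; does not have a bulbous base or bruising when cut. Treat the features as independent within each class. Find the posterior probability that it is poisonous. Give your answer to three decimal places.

edible: 0.35 × 0.55 × 0.55 × (1−0.8) × (1−0.4) = 0.012705
poisonous: 0.65 × 0.5 × 0.85 × (1−0.35) × (1−0.5) = 0.08978125
P(poisonous | x) = 0.08978125 / 0.10248625 ≈ 0.876

0.876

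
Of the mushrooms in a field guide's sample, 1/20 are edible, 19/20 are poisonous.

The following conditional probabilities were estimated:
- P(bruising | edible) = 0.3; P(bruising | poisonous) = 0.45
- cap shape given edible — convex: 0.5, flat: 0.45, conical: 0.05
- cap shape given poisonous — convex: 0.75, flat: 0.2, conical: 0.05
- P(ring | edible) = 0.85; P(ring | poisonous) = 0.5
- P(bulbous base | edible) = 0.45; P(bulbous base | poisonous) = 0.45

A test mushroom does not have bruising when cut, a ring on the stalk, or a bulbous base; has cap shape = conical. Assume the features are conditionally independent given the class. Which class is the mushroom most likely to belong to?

poisonous

edible: 0.05 × (1−0.3) × 0.05 × (1−0.85) × (1−0.45) = 0.000144375
poisonous: 0.95 × (1−0.45) × 0.05 × (1−0.5) × (1−0.45) = 0.007184375
Highest score → poisonous.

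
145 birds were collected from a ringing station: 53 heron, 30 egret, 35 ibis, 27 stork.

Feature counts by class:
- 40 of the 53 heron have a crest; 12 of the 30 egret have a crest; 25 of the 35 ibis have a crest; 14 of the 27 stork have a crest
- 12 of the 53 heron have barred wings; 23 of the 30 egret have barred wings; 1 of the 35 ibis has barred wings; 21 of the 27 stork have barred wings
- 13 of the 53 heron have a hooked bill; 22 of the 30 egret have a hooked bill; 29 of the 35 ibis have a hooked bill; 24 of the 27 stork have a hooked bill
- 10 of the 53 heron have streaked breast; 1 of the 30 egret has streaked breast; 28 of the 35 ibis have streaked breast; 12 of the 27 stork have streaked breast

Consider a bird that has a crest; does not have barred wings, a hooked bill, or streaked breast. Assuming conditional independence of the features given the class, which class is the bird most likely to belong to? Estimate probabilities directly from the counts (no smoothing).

heron

heron: (53/145) × (40/53) × (41/53) × (40/53) × (43/53) ≈ 0.13067
egret: (30/145) × (12/30) × (7/30) × (8/30) × (29/30) ≈ 0.00497778
ibis: (35/145) × (25/35) × (34/35) × (6/35) × (7/35) ≈ 0.00574243
stork: (27/145) × (14/27) × (6/27) × (3/27) × (15/27) ≈ 0.00132444
Highest score → heron.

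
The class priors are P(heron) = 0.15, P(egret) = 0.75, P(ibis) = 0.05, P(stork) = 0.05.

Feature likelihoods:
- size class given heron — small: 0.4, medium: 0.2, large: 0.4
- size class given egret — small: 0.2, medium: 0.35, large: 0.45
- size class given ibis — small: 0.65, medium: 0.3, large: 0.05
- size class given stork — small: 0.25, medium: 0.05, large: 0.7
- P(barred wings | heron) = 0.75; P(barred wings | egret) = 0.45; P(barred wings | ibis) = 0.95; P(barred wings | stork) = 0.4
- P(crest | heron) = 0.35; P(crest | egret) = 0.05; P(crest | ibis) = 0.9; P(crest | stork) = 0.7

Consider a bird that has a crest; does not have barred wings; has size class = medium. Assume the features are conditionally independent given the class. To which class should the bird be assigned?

egret

heron: 0.15 × 0.2 × (1−0.75) × 0.35 = 0.002625
egret: 0.75 × 0.35 × (1−0.45) × 0.05 = 0.00721875
ibis: 0.05 × 0.3 × (1−0.95) × 0.9 = 0.000675
stork: 0.05 × 0.05 × (1−0.4) × 0.7 = 0.00105
Highest score → egret.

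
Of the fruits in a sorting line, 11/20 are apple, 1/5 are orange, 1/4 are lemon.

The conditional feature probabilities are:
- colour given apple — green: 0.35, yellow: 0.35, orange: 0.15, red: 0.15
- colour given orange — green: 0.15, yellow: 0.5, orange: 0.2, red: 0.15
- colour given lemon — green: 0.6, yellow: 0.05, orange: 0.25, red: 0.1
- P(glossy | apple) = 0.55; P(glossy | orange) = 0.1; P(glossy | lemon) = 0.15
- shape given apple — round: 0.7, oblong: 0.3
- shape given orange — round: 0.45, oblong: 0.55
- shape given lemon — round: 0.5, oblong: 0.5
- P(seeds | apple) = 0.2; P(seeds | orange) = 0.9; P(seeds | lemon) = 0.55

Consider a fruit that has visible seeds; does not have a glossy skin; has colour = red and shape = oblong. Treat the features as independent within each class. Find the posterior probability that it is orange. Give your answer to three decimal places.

apple: 0.55 × 0.15 × (1−0.55) × 0.3 × 0.2 = 0.0022275
orange: 0.2 × 0.15 × (1−0.1) × 0.55 × 0.9 = 0.013365
lemon: 0.25 × 0.1 × (1−0.15) × 0.5 × 0.55 = 0.00584375
P(orange | x) = 0.013365 / 0.02143625 ≈ 0.623

0.623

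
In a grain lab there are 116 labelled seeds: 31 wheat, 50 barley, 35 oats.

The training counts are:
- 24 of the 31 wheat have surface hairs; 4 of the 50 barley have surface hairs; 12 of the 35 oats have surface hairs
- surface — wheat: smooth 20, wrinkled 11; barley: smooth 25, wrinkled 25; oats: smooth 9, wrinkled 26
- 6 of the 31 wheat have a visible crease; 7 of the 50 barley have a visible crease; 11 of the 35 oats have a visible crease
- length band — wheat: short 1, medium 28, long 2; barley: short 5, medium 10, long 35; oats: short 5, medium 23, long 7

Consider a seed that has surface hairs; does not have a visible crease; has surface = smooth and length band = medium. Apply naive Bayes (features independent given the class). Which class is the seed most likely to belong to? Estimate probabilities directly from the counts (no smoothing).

wheat: (31/116) × (24/31) × (20/31) × (25/31) × (28/31) ≈ 0.0972291
barley: (50/116) × (4/50) × (25/50) × (43/50) × (10/50) ≈ 0.00296552
oats: (35/116) × (12/35) × (9/35) × (24/35) × (23/35) ≈ 0.0119867
Highest score → wheat.

wheat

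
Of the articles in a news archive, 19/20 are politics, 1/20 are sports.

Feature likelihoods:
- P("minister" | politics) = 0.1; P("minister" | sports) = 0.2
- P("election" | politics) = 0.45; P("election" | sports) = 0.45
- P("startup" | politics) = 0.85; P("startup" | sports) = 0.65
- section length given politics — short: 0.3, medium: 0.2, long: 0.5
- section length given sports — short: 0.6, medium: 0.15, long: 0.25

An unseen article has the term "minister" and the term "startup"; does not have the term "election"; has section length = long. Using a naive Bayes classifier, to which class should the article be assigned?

politics

politics: 0.95 × 0.1 × (1−0.45) × 0.85 × 0.5 = 0.02220625
sports: 0.05 × 0.2 × (1−0.45) × 0.65 × 0.25 = 0.00089375
Highest score → politics.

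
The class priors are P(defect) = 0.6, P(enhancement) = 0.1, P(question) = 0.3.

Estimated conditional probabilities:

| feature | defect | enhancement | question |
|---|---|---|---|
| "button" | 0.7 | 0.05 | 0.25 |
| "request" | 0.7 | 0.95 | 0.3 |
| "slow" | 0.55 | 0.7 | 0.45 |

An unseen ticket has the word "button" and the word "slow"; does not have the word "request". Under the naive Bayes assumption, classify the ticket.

defect: 0.6 × 0.7 × (1−0.7) × 0.55 = 0.0693
enhancement: 0.1 × 0.05 × (1−0.95) × 0.7 = 0.000175
question: 0.3 × 0.25 × (1−0.3) × 0.45 = 0.023625
Highest score → defect.

defect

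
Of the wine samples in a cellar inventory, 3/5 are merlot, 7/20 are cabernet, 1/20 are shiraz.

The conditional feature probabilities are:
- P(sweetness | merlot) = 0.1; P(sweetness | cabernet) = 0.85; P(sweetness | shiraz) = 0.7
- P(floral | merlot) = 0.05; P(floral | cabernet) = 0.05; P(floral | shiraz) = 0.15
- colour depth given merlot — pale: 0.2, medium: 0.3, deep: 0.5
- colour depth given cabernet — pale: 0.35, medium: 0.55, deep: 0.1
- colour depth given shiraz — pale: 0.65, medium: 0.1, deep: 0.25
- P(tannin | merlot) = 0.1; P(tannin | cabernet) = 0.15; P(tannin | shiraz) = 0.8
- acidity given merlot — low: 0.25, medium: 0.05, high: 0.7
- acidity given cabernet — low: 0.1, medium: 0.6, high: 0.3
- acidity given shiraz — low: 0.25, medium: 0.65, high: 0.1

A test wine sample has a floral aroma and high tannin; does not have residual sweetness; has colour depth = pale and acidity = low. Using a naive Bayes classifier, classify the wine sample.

merlot: 0.6 × (1−0.1) × 0.05 × 0.2 × 0.1 × 0.25 = 0.000135
cabernet: 0.35 × (1−0.85) × 0.05 × 0.35 × 0.15 × 0.1 = 0.00001378125
shiraz: 0.05 × (1−0.7) × 0.15 × 0.65 × 0.8 × 0.25 = 0.0002925
Highest score → shiraz.

shiraz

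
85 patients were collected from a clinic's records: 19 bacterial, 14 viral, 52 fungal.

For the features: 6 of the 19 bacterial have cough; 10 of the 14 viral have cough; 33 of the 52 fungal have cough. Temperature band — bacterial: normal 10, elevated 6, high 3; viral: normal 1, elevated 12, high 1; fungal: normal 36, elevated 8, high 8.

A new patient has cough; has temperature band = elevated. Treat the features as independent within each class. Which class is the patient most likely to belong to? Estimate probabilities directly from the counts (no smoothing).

viral

bacterial: (19/85) × (6/19) × (6/19) ≈ 0.022291
viral: (14/85) × (10/14) × (12/14) ≈ 0.10084
fungal: (52/85) × (33/52) × (8/52) ≈ 0.0597285
Highest score → viral.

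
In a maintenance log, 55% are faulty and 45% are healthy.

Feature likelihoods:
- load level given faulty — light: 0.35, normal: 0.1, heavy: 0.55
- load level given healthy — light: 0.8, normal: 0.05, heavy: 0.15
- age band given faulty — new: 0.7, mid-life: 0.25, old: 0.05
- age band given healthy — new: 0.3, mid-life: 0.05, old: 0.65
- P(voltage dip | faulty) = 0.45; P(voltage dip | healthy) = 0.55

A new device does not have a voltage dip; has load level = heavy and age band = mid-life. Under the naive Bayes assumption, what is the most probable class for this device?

faulty

faulty: 0.55 × 0.55 × 0.25 × (1−0.45) = 0.04159375
healthy: 0.45 × 0.15 × 0.05 × (1−0.55) = 0.00151875
Highest score → faulty.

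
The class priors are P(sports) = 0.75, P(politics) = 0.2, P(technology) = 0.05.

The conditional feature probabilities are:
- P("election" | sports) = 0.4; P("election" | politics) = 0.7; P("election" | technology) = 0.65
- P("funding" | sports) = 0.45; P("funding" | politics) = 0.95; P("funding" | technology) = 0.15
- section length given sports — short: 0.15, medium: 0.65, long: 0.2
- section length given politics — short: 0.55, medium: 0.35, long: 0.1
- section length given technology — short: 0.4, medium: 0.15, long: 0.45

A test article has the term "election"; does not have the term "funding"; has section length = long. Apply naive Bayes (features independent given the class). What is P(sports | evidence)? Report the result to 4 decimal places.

0.7154

sports: 0.75 × 0.4 × (1−0.45) × 0.2 = 0.033
politics: 0.2 × 0.7 × (1−0.95) × 0.1 = 0.0007
technology: 0.05 × 0.65 × (1−0.15) × 0.45 = 0.01243125
P(sports | x) = 0.033 / 0.04613125 ≈ 0.7154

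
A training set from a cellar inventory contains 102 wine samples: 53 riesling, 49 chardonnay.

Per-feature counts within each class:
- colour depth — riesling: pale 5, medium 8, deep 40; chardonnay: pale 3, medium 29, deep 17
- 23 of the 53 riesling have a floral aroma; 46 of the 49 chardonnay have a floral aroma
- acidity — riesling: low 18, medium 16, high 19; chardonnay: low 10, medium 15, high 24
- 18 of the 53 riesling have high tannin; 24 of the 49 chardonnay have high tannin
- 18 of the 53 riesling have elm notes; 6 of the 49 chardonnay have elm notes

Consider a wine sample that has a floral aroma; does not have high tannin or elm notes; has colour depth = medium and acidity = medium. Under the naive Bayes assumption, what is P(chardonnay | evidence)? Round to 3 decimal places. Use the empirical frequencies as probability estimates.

0.891

riesling: (53/102) × (8/53) × (23/53) × (16/53) × (35/53) × (35/53) ≈ 0.00448095
chardonnay: (49/102) × (29/49) × (46/49) × (15/49) × (25/49) × (43/49) ≈ 0.0365823
P(chardonnay | x) = 0.0365823 / 0.04106325 ≈ 0.891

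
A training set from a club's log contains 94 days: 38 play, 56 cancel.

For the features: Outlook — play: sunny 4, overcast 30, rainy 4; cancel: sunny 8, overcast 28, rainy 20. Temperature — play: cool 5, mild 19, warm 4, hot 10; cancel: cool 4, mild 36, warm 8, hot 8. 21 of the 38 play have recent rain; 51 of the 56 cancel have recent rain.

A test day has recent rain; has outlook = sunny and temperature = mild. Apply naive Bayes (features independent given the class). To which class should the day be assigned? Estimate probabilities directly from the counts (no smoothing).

cancel

play: (38/94) × (4/38) × (19/38) × (21/38) ≈ 0.0117581
cancel: (56/94) × (8/56) × (36/56) × (51/56) ≈ 0.0498263
Highest score → cancel.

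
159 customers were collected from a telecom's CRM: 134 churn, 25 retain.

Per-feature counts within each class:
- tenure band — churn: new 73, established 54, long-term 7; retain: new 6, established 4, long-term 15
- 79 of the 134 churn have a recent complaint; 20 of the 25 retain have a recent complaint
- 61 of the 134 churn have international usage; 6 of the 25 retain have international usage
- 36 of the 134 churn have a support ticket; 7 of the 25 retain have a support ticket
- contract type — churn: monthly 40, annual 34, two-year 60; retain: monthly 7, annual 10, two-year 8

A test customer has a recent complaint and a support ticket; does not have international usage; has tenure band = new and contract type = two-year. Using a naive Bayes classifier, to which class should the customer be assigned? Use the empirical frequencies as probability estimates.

churn: (134/159) × (73/134) × (79/134) × (73/134) × (36/134) × (60/134) ≈ 0.0177382
retain: (25/159) × (6/25) × (20/25) × (19/25) × (7/25) × (8/25) ≈ 0.00205573
Highest score → churn.

churn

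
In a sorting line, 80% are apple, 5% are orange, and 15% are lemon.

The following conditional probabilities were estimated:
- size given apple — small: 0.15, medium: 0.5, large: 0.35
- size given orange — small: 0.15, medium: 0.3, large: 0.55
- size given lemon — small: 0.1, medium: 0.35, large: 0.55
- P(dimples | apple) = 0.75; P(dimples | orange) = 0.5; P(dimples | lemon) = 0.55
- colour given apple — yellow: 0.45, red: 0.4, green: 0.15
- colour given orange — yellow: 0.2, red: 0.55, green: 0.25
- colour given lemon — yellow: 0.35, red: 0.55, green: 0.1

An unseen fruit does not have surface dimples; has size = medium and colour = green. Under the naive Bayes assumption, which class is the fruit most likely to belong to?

apple: 0.8 × 0.5 × (1−0.75) × 0.15 = 0.015
orange: 0.05 × 0.3 × (1−0.5) × 0.25 = 0.001875
lemon: 0.15 × 0.35 × (1−0.55) × 0.1 = 0.0023625
Highest score → apple.

apple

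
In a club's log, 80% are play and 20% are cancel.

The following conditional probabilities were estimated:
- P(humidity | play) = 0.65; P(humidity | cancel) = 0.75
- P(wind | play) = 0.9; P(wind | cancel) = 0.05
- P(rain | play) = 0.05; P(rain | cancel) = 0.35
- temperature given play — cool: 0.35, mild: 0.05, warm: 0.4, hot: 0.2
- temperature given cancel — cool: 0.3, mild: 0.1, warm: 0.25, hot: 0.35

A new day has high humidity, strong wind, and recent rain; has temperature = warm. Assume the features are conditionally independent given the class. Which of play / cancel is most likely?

play

play: 0.8 × 0.65 × 0.9 × 0.05 × 0.4 = 0.00936
cancel: 0.2 × 0.75 × 0.05 × 0.35 × 0.25 = 0.00065625
Highest score → play.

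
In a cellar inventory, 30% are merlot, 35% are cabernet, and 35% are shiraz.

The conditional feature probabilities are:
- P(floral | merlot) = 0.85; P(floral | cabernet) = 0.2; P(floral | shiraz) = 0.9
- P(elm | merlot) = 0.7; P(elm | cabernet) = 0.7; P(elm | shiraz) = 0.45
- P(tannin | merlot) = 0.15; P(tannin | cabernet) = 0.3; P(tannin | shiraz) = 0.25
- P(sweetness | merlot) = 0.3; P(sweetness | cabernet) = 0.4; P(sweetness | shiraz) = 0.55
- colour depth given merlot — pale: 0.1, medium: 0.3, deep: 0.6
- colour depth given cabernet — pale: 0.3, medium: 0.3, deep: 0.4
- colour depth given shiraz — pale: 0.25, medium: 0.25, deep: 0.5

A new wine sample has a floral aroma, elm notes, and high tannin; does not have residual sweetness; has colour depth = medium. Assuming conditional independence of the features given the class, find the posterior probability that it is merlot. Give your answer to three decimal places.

merlot: 0.3 × 0.85 × 0.7 × 0.15 × (1−0.3) × 0.3 = 0.00562275
cabernet: 0.35 × 0.2 × 0.7 × 0.3 × (1−0.4) × 0.3 = 0.002646
shiraz: 0.35 × 0.9 × 0.45 × 0.25 × (1−0.55) × 0.25 = 0.00398671875
P(merlot | x) = 0.00562275 / 0.01225546875 ≈ 0.459

0.459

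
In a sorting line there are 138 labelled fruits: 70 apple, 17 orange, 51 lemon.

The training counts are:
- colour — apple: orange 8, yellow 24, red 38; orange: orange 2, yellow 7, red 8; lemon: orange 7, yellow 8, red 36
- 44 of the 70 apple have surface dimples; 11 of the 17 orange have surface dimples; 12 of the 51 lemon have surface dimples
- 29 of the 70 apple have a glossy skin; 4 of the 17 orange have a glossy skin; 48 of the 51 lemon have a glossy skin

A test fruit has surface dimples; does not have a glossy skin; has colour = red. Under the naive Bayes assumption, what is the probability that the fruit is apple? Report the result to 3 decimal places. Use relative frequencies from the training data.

apple: (70/138) × (38/70) × (44/70) × (41/70) ≈ 0.101378
orange: (17/138) × (8/17) × (11/17) × (13/17) ≈ 0.0286846
lemon: (51/138) × (36/51) × (12/51) × (3/51) ≈ 0.00361065
P(apple | x) = 0.101378 / 0.13367325 ≈ 0.758

0.758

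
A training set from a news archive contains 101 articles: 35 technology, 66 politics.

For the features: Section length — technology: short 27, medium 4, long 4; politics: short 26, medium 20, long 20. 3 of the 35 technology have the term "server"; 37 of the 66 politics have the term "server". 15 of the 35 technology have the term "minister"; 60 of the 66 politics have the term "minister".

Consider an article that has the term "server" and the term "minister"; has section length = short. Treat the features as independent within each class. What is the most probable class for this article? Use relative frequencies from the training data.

politics

technology: (35/101) × (27/35) × (3/35) × (15/35) ≈ 0.00982017
politics: (66/101) × (26/66) × (37/66) × (60/66) ≈ 0.131195
Highest score → politics.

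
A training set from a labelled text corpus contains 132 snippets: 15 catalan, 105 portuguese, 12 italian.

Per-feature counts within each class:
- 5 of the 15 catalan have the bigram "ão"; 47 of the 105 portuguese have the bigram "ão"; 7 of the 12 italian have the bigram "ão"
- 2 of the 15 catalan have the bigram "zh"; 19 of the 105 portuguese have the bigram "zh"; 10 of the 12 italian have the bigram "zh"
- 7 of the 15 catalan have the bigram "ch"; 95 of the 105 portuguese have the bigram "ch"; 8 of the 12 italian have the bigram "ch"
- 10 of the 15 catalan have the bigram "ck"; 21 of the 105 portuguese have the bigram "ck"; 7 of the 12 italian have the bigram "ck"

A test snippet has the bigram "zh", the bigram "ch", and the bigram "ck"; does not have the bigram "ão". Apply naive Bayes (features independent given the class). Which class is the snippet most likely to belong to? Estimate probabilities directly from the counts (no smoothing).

catalan: (15/132) × (10/15) × (2/15) × (7/15) × (10/15) ≈ 0.00314254
portuguese: (105/132) × (58/105) × (19/105) × (95/105) × (21/105) ≈ 0.0143874
italian: (12/132) × (5/12) × (10/12) × (8/12) × (7/12) ≈ 0.0122755
Highest score → portuguese.

portuguese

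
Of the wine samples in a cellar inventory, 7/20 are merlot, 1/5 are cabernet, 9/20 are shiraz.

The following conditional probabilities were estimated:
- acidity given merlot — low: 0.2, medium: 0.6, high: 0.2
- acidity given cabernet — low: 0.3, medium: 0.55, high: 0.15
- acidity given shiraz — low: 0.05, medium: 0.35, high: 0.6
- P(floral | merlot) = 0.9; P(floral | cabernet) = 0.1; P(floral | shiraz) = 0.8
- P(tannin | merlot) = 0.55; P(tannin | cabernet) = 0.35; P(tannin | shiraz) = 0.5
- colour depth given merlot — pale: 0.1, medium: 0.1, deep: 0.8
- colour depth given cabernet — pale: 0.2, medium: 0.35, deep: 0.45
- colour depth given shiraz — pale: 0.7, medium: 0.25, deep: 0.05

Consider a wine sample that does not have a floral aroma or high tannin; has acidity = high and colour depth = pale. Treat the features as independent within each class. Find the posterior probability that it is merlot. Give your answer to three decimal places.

0.014

merlot: 0.35 × 0.2 × (1−0.9) × (1−0.55) × 0.1 = 0.000315
cabernet: 0.2 × 0.15 × (1−0.1) × (1−0.35) × 0.2 = 0.00351
shiraz: 0.45 × 0.6 × (1−0.8) × (1−0.5) × 0.7 = 0.0189
P(merlot | x) = 0.000315 / 0.022725 ≈ 0.014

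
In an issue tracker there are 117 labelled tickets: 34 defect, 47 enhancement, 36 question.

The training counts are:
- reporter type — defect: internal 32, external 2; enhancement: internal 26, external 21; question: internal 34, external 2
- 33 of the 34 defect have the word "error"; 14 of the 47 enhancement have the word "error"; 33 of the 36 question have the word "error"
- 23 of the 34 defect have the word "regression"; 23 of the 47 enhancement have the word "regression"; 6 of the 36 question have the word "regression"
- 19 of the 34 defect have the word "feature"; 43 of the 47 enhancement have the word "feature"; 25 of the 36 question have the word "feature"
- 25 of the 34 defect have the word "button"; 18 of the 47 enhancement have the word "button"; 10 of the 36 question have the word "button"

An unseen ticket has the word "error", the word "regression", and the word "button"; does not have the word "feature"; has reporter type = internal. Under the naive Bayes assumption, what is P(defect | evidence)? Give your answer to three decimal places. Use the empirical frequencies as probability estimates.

0.924

defect: (34/117) × (32/34) × (33/34) × (23/34) × (15/34) × (25/34) ≈ 0.0582534
enhancement: (47/117) × (26/47) × (14/47) × (23/47) × (4/47) × (18/47) ≈ 0.00105581
question: (36/117) × (34/36) × (33/36) × (6/36) × (11/36) × (10/36) ≈ 0.00376826
P(defect | x) = 0.0582534 / 0.06307747 ≈ 0.924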